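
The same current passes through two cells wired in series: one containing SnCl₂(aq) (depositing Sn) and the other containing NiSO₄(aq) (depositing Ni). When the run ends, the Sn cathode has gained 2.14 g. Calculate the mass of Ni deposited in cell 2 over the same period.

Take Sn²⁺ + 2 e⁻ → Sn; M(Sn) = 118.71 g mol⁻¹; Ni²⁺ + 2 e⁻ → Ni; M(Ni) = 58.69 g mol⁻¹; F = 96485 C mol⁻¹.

1.06 g

n(Sn) = 2.14 / 118.71 = 0.01803 mol.
Since Sn²⁺ + 2 e⁻ → Sn, n(e⁻) passed = 2 × 0.01803 = 0.03605 mol.
Cells in series carry the same charge, so the same 0.03605 mol of electrons passes through cell 2.
Ni²⁺ + 2 e⁻ → Ni, so n(Ni) = 0.03605 / 2 = 0.01803 mol.
m(Ni) = 0.01803 × 58.69 = 1.06 g.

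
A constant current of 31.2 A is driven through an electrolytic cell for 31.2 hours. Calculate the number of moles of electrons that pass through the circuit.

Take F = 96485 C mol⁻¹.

Q = I·t = 31.20 A × 112320 s = 3504000 C.
n(e⁻) = Q/F = 3504000 / 96485 = 36.3 mol.

36.3 mol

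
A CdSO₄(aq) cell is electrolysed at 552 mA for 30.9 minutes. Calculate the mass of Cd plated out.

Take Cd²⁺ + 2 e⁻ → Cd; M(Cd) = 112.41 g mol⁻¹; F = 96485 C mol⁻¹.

Q = I·t = 0.5520 A × 1854.0 s = 1023 C.
n(e⁻) = Q/F = 1023 / 96485 = 0.01061 mol.
Cd²⁺ + 2 e⁻ → Cd, so n(Cd) = n(e⁻)/2 = 0.005303 mol.
m = n·M = 0.005303 × 112.41 = 0.596 g.

0.596 g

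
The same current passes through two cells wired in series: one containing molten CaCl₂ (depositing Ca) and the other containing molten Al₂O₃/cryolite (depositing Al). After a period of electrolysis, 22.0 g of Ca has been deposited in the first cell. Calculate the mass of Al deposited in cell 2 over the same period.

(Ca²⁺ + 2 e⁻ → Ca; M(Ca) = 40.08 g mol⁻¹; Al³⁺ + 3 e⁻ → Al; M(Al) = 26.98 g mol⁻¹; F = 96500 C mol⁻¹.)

n(Ca) = 22.0 / 40.08 = 0.5489 mol.
Since Ca²⁺ + 2 e⁻ → Ca, n(e⁻) passed = 2 × 0.5489 = 1.098 mol.
Cells in series carry the same charge, so the same 1.098 mol of electrons passes through cell 2.
Al³⁺ + 3 e⁻ → Al, so n(Al) = 1.098 / 3 = 0.3659 mol.
m(Al) = 0.3659 × 26.98 = 9.87 g.

9.87 g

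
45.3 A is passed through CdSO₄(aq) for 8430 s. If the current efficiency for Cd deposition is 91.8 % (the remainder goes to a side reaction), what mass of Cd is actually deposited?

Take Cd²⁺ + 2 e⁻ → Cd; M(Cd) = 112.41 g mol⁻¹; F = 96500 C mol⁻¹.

204 g

Q = I·t = 45.30 × 8430.0 = 381900 C.
n(e⁻) = 381900/96500 = 3.957 mol; theoretically n(Cd) = 3.957/2 = 1.979 mol, m_theo = 222.4 g.
At 91.8 % efficiency, m_actual = 0.918 × 222.4 = 204 g.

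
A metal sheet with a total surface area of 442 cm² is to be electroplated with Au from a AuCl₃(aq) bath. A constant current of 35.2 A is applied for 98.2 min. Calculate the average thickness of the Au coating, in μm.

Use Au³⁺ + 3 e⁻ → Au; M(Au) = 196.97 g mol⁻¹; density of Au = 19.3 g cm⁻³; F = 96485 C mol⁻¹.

165 μm

Q = I·t = 35.20 × 5892.0 = 207400 C; n(e⁻) = 2.150 mol.
n(Au) = n(e⁻)/3 = 0.7165 mol, so m = 0.7165 × 196.97 = 141.1 g.
Volume = m/ρ = 141.1 / 19.3 = 7.313 cm³.
Thickness = V/A = 7.313 / 442 = 0.0165 cm = 165 μm.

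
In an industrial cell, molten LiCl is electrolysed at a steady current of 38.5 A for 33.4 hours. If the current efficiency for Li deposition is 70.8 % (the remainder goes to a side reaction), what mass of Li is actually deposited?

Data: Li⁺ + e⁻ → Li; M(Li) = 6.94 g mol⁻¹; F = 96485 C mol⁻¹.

Q = I·t = 38.50 × 120240 = 4629000 C.
n(e⁻) = 4629000/96485 = 47.98 mol; theoretically n(Li) = 47.98/1 = 47.98 mol, m_theo = 333.0 g.
At 70.8 % efficiency, m_actual = 0.708 × 333.0 = 236 g.

236 g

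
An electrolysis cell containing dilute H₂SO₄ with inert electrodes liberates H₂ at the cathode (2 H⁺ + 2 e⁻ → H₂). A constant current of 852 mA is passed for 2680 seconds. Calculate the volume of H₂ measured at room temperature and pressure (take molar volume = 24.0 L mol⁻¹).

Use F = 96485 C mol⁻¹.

0.284 L

Q = I·t = 0.8520 A × 2680.0 s = 2283 C.
n(e⁻) = Q/F = 2283 / 96485 = 0.02367 mol.
2 electrons are transferred per H₂ molecule, so n(H₂) = 0.02367 / 2 = 0.01183 mol.
V = n × V_m = 0.01183 × 24.0 = 0.284 L.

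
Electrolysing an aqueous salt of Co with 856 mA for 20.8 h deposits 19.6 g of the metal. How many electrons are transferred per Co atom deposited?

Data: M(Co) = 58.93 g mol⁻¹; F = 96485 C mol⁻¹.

2

Q = I·t = 0.8560 A × 74880 s = 64100 C, so n(e⁻) = 64100/96485 = 0.6643 mol.
n(Co) deposited = 19.6 / 58.93 = 0.3326 mol.
Electrons per atom = n(e⁻)/n(Co) = 0.6643 / 0.3326 = 2.00 ≈ 2, so the ion is Co²⁺.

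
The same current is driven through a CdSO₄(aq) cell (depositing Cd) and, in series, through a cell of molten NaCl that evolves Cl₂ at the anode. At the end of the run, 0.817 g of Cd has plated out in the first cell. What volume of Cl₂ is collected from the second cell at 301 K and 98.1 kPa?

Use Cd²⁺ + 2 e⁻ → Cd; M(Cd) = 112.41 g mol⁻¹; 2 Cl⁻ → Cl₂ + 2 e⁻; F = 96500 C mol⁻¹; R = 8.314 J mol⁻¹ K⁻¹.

0.185 L

n(Cd) = 0.817 / 112.41 = 0.007268 mol, so n(e⁻) = 2 × 0.007268 = 0.01454 mol.
The cells are in series, so the same 0.01454 mol of electrons passes through the second cell.
2 Cl⁻ → Cl₂ + 2 e⁻ — 2 mol e⁻ per mol Cl₂, so n(Cl₂) = 0.01454/2 = 0.007268 mol.
V = nRT/P = (0.007268 × 8.314 × 301) / (98.1 × 10³) = 1.85 × 10⁻⁴ m³ = 0.185 L.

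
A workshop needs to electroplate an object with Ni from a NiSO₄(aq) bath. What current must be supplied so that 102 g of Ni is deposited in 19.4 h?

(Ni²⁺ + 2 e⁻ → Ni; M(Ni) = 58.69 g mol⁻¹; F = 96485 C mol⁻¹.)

n(Ni) = 102 / 58.69 = 1.738 mol.
n(e⁻) = 2 × 1.738 = 3.476 mol.
Q = n(e⁻)·F = 3.476 × 96485 = 335400 C.
I = Q/t = 335400 / 69840 s = 4.80 A.

4.80 A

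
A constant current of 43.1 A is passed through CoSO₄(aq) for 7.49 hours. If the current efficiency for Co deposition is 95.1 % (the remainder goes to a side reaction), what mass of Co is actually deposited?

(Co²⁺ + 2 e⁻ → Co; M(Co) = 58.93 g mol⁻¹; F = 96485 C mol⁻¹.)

338 g

Q = I·t = 43.10 × 26964 = 1162000 C.
n(e⁻) = 1162000/96485 = 12.04 mol; theoretically n(Co) = 12.04/2 = 6.022 mol, m_theo = 354.9 g.
At 95.1 % efficiency, m_actual = 0.951 × 354.9 = 338 g.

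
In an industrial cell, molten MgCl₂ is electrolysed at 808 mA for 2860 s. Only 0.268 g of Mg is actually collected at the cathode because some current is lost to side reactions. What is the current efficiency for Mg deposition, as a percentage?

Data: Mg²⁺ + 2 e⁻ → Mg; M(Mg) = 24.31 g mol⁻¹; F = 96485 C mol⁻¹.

92.1 %

Q = I·t = 0.8080 × 2860.0 = 2311 C; n(e⁻) = 2311/96485 = 0.02395 mol.
Theoretical n(Mg) = n(e⁻)/2 = 0.01198 mol, i.e. m_theo = 0.01198 × 24.31 = 0.2911 g.
Efficiency = m_actual / m_theo = 0.268 / 0.2911 = 92.1 %.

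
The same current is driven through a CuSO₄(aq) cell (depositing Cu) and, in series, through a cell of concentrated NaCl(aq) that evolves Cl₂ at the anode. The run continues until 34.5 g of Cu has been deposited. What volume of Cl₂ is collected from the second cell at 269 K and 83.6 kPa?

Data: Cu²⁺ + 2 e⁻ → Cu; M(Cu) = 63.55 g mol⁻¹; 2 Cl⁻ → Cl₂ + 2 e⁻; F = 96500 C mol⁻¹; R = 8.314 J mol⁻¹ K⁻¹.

14.5 L

n(Cu) = 34.5 / 63.55 = 0.5429 mol, so n(e⁻) = 2 × 0.5429 = 1.086 mol.
The cells are in series, so the same 1.086 mol of electrons passes through the second cell.
2 Cl⁻ → Cl₂ + 2 e⁻ — 2 mol e⁻ per mol Cl₂, so n(Cl₂) = 1.086/2 = 0.5429 mol.
V = nRT/P = (0.5429 × 8.314 × 269) / (83.6 × 10³) = 0.0145 m³ = 14.5 L.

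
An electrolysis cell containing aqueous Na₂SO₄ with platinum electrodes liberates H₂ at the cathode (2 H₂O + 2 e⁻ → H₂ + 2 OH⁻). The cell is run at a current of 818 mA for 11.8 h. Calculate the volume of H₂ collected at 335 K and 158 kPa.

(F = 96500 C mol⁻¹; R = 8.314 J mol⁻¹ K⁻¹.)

Q = I·t = 0.8180 A × 42480 s = 34750 C.
n(e⁻) = Q/F = 34750 / 96500 = 0.3601 mol.
2 electrons are transferred per H₂ molecule, so n(H₂) = 0.3601 / 2 = 0.1800 mol.
V = nRT/P = (0.1800 × 8.314 × 335) / (158 × 10³ Pa) = 0.00317 m³ = 3.17 L.

3.17 L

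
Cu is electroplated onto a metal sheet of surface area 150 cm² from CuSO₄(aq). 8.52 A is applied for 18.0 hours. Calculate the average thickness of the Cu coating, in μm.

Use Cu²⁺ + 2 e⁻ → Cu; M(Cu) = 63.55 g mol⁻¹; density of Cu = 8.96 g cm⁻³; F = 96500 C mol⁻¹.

1350 μm

Q = I·t = 8.520 × 64800 = 552100 C; n(e⁻) = 5.721 mol.
n(Cu) = n(e⁻)/2 = 2.861 mol, so m = 2.861 × 63.55 = 181.8 g.
Volume = m/ρ = 181.8 / 8.96 = 20.29 cm³.
Thickness = V/A = 20.29 / 150 = 0.135 cm = 1350 μm.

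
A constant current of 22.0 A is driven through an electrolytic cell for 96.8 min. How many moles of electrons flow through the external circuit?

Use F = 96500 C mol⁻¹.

1.32 mol

Q = I·t = 22.00 A × 5808.0 s = 127800 C.
n(e⁻) = Q/F = 127800 / 96500 = 1.32 mol.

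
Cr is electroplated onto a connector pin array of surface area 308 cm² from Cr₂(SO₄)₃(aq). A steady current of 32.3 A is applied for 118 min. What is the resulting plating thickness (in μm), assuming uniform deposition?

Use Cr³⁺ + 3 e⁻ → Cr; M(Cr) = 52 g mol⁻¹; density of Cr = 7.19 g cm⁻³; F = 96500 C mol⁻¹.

Q = I·t = 32.30 × 7080.0 = 228700 C; n(e⁻) = 2.370 mol.
n(Cr) = n(e⁻)/3 = 0.7899 mol, so m = 0.7899 × 52 = 41.08 g.
Volume = m/ρ = 41.08 / 7.19 = 5.713 cm³.
Thickness = V/A = 5.713 / 308 = 0.0185 cm = 185 μm.

185 μm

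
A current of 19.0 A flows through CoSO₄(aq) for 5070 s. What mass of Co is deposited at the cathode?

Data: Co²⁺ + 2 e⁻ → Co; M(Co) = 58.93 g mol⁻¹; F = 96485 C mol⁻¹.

29.4 g

Q = I·t = 19.00 A × 5070.0 s = 96330 C.
n(e⁻) = Q/F = 96330 / 96485 = 0.9984 mol.
Co²⁺ + 2 e⁻ → Co, so n(Co) = n(e⁻)/2 = 0.4992 mol.
m = n·M = 0.4992 × 58.93 = 29.4 g.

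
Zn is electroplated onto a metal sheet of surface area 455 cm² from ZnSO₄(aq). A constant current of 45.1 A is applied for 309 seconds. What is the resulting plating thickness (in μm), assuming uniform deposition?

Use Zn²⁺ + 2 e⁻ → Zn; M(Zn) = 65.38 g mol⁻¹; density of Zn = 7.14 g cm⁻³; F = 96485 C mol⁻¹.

Q = I·t = 45.10 × 309.00 = 13940 C; n(e⁻) = 0.1444 mol.
n(Zn) = n(e⁻)/2 = 0.07222 mol, so m = 0.07222 × 65.38 = 4.722 g.
Volume = m/ρ = 4.722 / 7.14 = 0.6613 cm³.
Thickness = V/A = 0.6613 / 455 = 0.00145 cm = 14.5 μm.

14.5 μm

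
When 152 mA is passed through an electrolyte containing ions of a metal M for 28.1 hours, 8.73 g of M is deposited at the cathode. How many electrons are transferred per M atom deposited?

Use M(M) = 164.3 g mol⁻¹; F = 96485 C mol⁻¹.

3

Q = I·t = 0.1520 A × 101160 s = 15380 C, so n(e⁻) = 15380/96485 = 0.1594 mol.
n(M) deposited = 8.73 / 164.3 = 0.05313 mol.
Electrons per atom = n(e⁻)/n(M) = 0.1594 / 0.05313 = 3.00 ≈ 3, so the ion is M³⁺.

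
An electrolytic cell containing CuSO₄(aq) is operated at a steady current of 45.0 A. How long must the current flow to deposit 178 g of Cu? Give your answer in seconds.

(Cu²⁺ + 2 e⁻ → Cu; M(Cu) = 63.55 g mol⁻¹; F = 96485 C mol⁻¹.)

12000 s

n(Cu) = m/M = 178 / 63.55 = 2.801 mol.
Each Cu atom requires 2 electrons, so n(e⁻) = 2 × 2.801 = 5.602 mol.
Q = n(e⁻)·F = 5.602 × 96485 = 540500 C.
t = Q/I = 540500 / 45.00 A = 12010 s.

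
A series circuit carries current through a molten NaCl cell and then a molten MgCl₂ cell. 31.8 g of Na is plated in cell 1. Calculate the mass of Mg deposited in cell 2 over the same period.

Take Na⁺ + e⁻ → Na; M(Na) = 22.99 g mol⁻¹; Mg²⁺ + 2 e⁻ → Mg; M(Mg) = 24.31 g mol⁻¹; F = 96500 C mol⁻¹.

n(Na) = 31.8 / 22.99 = 1.383 mol.
Since Na⁺ + e⁻ → Na, n(e⁻) passed = 1 × 1.383 = 1.383 mol.
Cells in series carry the same charge, so the same 1.383 mol of electrons passes through cell 2.
Mg²⁺ + 2 e⁻ → Mg, so n(Mg) = 1.383 / 2 = 0.6916 mol.
m(Mg) = 0.6916 × 24.31 = 16.8 g.

16.8 g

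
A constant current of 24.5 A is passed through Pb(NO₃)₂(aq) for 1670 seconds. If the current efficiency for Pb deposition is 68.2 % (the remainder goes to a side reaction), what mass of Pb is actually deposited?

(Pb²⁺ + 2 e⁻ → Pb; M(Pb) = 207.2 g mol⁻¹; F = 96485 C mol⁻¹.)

Q = I·t = 24.50 × 1670.0 = 40920 C.
n(e⁻) = 40920/96485 = 0.4241 mol; theoretically n(Pb) = 0.4241/2 = 0.2120 mol, m_theo = 43.93 g.
At 68.2 % efficiency, m_actual = 0.682 × 43.93 = 30.0 g.

30.0 g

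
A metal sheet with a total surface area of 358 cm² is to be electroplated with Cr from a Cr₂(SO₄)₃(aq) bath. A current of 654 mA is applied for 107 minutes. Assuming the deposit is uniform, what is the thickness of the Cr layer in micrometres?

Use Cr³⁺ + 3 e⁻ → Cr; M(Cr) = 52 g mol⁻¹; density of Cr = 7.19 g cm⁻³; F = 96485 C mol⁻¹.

Q = I·t = 0.6540 × 6420.0 = 4199 C; n(e⁻) = 0.04352 mol.
n(Cr) = n(e⁻)/3 = 0.01451 mol, so m = 0.01451 × 52 = 0.7543 g.
Volume = m/ρ = 0.7543 / 7.19 = 0.1049 cm³.
Thickness = V/A = 0.1049 / 358 = 2.93 × 10⁻⁴ cm = 2.93 μm.

2.93 μm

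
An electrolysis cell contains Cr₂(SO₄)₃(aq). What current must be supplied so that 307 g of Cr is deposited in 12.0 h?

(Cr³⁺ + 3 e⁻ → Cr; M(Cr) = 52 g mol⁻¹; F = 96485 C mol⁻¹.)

39.6 A

n(Cr) = 307 / 52 = 5.904 mol.
n(e⁻) = 3 × 5.904 = 17.71 mol.
Q = n(e⁻)·F = 17.71 × 96485 = 1709000 C.
I = Q/t = 1709000 / 43200 s = 39.6 A.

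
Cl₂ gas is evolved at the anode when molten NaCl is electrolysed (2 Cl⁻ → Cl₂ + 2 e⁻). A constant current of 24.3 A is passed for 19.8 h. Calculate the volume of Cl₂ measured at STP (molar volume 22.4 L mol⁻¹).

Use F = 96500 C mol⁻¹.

201 L

Q = I·t = 24.30 A × 71280 s = 1732000 C.
n(e⁻) = Q/F = 1732000 / 96500 = 17.95 mol.
2 electrons are transferred per Cl₂ molecule, so n(Cl₂) = 17.95 / 2 = 8.975 mol.
V = n × V_m = 8.975 × 22.4 = 201 L.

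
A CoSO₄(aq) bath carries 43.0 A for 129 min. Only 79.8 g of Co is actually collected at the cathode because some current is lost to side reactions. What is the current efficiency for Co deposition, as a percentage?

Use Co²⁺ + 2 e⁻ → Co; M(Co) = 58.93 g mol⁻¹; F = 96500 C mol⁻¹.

Q = I·t = 43.00 × 7740.0 = 332800 C; n(e⁻) = 332800/96500 = 3.449 mol.
Theoretical n(Co) = n(e⁻)/2 = 1.724 mol, i.e. m_theo = 1.724 × 58.93 = 101.6 g.
Efficiency = m_actual / m_theo = 79.8 / 101.6 = 78.5 %.

78.5 %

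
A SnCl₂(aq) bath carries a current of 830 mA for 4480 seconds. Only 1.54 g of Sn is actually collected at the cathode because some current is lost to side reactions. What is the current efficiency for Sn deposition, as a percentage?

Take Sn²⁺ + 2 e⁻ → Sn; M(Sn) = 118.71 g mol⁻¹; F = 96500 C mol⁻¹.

Q = I·t = 0.8300 × 4480.0 = 3718 C; n(e⁻) = 3718/96500 = 0.03853 mol.
Theoretical n(Sn) = n(e⁻)/2 = 0.01927 mol, i.e. m_theo = 0.01927 × 118.71 = 2.287 g.
Efficiency = m_actual / m_theo = 1.54 / 2.287 = 67.3 %.

67.3 %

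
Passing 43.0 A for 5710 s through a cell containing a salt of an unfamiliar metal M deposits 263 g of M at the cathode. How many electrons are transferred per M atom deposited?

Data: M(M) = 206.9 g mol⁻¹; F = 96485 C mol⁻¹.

Q = I·t = 43.00 A × 5710.0 s = 245500 C, so n(e⁻) = 245500/96485 = 2.545 mol.
n(M) deposited = 263 / 206.9 = 1.271 mol.
Electrons per atom = n(e⁻)/n(M) = 2.545 / 1.271 = 2.00 ≈ 2, so the ion is M²⁺.

2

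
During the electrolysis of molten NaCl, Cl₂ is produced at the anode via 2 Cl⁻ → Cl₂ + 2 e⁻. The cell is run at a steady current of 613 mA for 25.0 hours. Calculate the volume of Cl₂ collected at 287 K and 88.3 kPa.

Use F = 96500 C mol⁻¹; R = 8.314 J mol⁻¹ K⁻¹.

Q = I·t = 0.6130 A × 90000 s = 55170 C.
n(e⁻) = Q/F = 55170 / 96500 = 0.5717 mol.
2 electrons are transferred per Cl₂ molecule, so n(Cl₂) = 0.5717 / 2 = 0.2859 mol.
V = nRT/P = (0.2859 × 8.314 × 287) / (88.3 × 10³ Pa) = 0.00772 m³ = 7.72 L.

7.72 L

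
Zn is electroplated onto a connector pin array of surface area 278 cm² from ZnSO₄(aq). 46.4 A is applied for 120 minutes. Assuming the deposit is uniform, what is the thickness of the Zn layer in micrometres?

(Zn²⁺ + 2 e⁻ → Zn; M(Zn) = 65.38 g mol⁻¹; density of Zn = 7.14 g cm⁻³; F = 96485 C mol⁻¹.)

570 μm

Q = I·t = 46.40 × 7200.0 = 334100 C; n(e⁻) = 3.463 mol.
n(Zn) = n(e⁻)/2 = 1.731 mol, so m = 1.731 × 65.38 = 113.2 g.
Volume = m/ρ = 113.2 / 7.14 = 15.85 cm³.
Thickness = V/A = 15.85 / 278 = 0.0570 cm = 570 μm.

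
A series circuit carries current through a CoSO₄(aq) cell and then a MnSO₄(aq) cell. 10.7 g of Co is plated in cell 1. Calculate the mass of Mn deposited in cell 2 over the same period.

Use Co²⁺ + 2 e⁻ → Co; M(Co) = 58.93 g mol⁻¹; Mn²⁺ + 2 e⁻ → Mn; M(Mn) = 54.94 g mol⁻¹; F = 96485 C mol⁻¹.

n(Co) = 10.7 / 58.93 = 0.1816 mol.
Since Co²⁺ + 2 e⁻ → Co, n(e⁻) passed = 2 × 0.1816 = 0.3631 mol.
Cells in series carry the same charge, so the same 0.3631 mol of electrons passes through cell 2.
Mn²⁺ + 2 e⁻ → Mn, so n(Mn) = 0.3631 / 2 = 0.1816 mol.
m(Mn) = 0.1816 × 54.94 = 9.98 g.

9.98 g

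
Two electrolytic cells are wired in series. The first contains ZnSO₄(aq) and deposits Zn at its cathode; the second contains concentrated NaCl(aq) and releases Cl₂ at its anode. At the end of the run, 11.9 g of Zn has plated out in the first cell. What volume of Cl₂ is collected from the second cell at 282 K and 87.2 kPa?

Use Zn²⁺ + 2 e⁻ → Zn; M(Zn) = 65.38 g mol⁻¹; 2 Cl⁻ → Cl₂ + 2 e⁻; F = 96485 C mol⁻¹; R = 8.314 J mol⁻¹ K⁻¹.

n(Zn) = 11.9 / 65.38 = 0.1820 mol, so n(e⁻) = 2 × 0.1820 = 0.3640 mol.
The cells are in series, so the same 0.3640 mol of electrons passes through the second cell.
2 Cl⁻ → Cl₂ + 2 e⁻ — 2 mol e⁻ per mol Cl₂, so n(Cl₂) = 0.3640/2 = 0.1820 mol.
V = nRT/P = (0.1820 × 8.314 × 282) / (87.2 × 10³) = 0.00489 m³ = 4.89 L.

4.89 L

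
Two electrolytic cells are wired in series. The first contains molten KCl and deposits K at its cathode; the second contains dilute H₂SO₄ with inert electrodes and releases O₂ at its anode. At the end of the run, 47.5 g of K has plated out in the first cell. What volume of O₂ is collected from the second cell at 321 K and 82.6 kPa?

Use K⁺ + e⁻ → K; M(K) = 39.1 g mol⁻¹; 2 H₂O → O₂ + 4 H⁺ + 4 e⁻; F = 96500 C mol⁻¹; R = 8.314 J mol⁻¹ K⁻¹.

n(K) = 47.5 / 39.1 = 1.215 mol, so n(e⁻) = 1 × 1.215 = 1.215 mol.
The cells are in series, so the same 1.215 mol of electrons passes through the second cell.
2 H₂O → O₂ + 4 H⁺ + 4 e⁻ — 4 mol e⁻ per mol O₂, so n(O₂) = 1.215/4 = 0.3037 mol.
V = nRT/P = (0.3037 × 8.314 × 321) / (82.6 × 10³) = 0.00981 m³ = 9.81 L.

9.81 L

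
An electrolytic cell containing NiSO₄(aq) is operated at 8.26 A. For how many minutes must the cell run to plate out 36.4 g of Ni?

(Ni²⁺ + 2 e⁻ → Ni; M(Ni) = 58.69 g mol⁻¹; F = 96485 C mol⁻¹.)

n(Ni) = m/M = 36.4 / 58.69 = 0.6202 mol.
Each Ni atom requires 2 electrons, so n(e⁻) = 2 × 0.6202 = 1.240 mol.
Q = n(e⁻)·F = 1.240 × 96485 = 119700 C.
t = Q/I = 119700 / 8.260 A = 14490 s = 241 min.

241 min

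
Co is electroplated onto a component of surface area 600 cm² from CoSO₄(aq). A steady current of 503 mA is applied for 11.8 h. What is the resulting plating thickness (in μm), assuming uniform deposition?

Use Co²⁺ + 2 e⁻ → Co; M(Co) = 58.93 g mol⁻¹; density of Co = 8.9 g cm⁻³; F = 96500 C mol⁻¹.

Q = I·t = 0.5030 × 42480 = 21370 C; n(e⁻) = 0.2214 mol.
n(Co) = n(e⁻)/2 = 0.1107 mol, so m = 0.1107 × 58.93 = 6.524 g.
Volume = m/ρ = 6.524 / 8.9 = 0.7331 cm³.
Thickness = V/A = 0.7331 / 600 = 0.00122 cm = 12.2 μm.

12.2 μm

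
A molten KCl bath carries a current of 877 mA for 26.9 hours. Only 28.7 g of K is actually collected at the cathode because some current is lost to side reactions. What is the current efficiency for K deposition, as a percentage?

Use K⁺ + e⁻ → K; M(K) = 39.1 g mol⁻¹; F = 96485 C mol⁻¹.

Q = I·t = 0.8770 × 96840 = 84930 C; n(e⁻) = 84930/96485 = 0.8802 mol.
Theoretical n(K) = n(e⁻)/1 = 0.8802 mol, i.e. m_theo = 0.8802 × 39.1 = 34.42 g.
Efficiency = m_actual / m_theo = 28.7 / 34.42 = 83.4 %.

83.4 %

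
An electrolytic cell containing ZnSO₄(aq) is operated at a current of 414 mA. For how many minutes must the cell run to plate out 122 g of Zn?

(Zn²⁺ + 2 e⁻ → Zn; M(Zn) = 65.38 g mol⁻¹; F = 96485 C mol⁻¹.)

14500 min

n(Zn) = m/M = 122 / 65.38 = 1.866 mol.
Each Zn atom requires 2 electrons, so n(e⁻) = 2 × 1.866 = 3.732 mol.
Q = n(e⁻)·F = 3.732 × 96485 = 360100 C.
t = Q/I = 360100 / 0.4140 A = 869800 s = 14500 min.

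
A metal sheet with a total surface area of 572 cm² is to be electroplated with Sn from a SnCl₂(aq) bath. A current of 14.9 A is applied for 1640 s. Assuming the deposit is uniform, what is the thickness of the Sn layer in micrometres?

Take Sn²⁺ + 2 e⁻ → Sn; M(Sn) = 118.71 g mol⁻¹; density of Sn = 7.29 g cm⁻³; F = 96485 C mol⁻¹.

Q = I·t = 14.90 × 1640.0 = 24440 C; n(e⁻) = 0.2533 mol.
n(Sn) = n(e⁻)/2 = 0.1266 mol, so m = 0.1266 × 118.71 = 15.03 g.
Volume = m/ρ = 15.03 / 7.29 = 2.062 cm³.
Thickness = V/A = 2.062 / 572 = 0.00360 cm = 36.0 μm.

36.0 μm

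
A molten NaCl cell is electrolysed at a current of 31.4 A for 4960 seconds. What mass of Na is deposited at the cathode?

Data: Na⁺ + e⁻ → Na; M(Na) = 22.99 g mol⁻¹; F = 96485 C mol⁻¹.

Q = I·t = 31.40 A × 4960.0 s = 155700 C.
n(e⁻) = Q/F = 155700 / 96485 = 1.614 mol.
Na⁺ + e⁻ → Na, so n(Na) = n(e⁻)/1 = 1.614 mol.
m = n·M = 1.614 × 22.99 = 37.1 g.

37.1 g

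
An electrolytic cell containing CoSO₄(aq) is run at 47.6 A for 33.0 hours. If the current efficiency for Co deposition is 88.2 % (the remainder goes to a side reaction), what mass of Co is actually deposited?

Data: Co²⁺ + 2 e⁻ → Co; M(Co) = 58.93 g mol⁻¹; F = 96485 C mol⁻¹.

1520 g

Q = I·t = 47.60 × 118800 = 5655000 C.
n(e⁻) = 5655000/96485 = 58.61 mol; theoretically n(Co) = 58.61/2 = 29.30 mol, m_theo = 1727 g.
At 88.2 % efficiency, m_actual = 0.882 × 1727 = 1520 g.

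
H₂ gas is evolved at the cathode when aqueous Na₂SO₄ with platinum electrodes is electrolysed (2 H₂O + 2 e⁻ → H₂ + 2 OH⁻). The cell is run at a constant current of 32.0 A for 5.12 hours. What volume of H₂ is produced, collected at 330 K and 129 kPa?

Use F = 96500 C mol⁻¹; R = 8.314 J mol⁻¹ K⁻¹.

65.0 L

Q = I·t = 32.00 A × 18432 s = 589800 C.
n(e⁻) = Q/F = 589800 / 96500 = 6.112 mol.
2 electrons are transferred per H₂ molecule, so n(H₂) = 6.112 / 2 = 3.056 mol.
V = nRT/P = (3.056 × 8.314 × 330) / (129 × 10³ Pa) = 0.0650 m³ = 65.0 L.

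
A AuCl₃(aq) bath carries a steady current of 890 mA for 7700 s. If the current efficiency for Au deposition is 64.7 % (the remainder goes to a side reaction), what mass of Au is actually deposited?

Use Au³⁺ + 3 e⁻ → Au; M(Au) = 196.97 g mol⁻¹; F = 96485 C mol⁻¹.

Q = I·t = 0.8900 × 7700.0 = 6853 C.
n(e⁻) = 6853/96485 = 0.07103 mol; theoretically n(Au) = 0.07103/3 = 0.02368 mol, m_theo = 4.663 g.
At 64.7 % efficiency, m_actual = 0.647 × 4.663 = 3.02 g.

3.02 g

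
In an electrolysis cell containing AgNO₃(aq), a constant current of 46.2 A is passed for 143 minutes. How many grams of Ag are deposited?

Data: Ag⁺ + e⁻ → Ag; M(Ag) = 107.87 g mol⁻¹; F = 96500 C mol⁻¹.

443 g

Q = I·t = 46.20 A × 8580.0 s = 396400 C.
n(e⁻) = Q/F = 396400 / 96500 = 4.108 mol.
Ag⁺ + e⁻ → Ag, so n(Ag) = n(e⁻)/1 = 4.108 mol.
m = n·M = 4.108 × 107.87 = 443 g.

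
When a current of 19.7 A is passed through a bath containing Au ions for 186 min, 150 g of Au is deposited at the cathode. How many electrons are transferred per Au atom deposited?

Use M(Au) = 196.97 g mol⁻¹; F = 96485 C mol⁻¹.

Q = I·t = 19.70 A × 11160 s = 219900 C, so n(e⁻) = 219900/96485 = 2.279 mol.
n(Au) deposited = 150 / 196.97 = 0.7615 mol.
Electrons per atom = n(e⁻)/n(Au) = 2.279 / 0.7615 = 2.99 ≈ 3, so the ion is Au³⁺.

3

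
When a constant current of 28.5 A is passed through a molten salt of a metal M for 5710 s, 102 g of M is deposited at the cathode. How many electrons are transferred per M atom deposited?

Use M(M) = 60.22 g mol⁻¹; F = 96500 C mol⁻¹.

Q = I·t = 28.50 A × 5710.0 s = 162700 C, so n(e⁻) = 162700/96500 = 1.686 mol.
n(M) deposited = 102 / 60.22 = 1.694 mol.
Electrons per atom = n(e⁻)/n(M) = 1.686 / 1.694 = 0.996 ≈ 1, so the ion is M⁺.

1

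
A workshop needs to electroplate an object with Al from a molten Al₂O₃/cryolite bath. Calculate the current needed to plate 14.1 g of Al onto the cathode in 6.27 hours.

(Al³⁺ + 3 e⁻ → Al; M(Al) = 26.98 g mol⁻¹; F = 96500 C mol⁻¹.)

6.70 A

n(Al) = 14.1 / 26.98 = 0.5226 mol.
n(e⁻) = 3 × 0.5226 = 1.568 mol.
Q = n(e⁻)·F = 1.568 × 96500 = 151300 C.
I = Q/t = 151300 / 22572 s = 6.70 A.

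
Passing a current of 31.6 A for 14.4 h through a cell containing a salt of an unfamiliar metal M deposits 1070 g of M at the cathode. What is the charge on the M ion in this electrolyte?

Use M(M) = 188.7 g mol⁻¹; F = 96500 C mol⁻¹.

Q = I·t = 31.60 A × 51840 s = 1638000 C, so n(e⁻) = 1638000/96500 = 16.98 mol.
n(M) deposited = 1070 / 188.7 = 5.670 mol.
Electrons per atom = n(e⁻)/n(M) = 16.98 / 5.670 = 2.99 ≈ 3, so the ion is M³⁺.

+3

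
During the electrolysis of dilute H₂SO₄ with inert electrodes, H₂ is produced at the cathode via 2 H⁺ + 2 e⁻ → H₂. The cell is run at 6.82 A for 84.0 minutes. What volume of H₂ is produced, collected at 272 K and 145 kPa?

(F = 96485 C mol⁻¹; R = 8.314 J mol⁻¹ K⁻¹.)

Q = I·t = 6.820 A × 5040.0 s = 34370 C.
n(e⁻) = Q/F = 34370 / 96485 = 0.3563 mol.
2 electrons are transferred per H₂ molecule, so n(H₂) = 0.3563 / 2 = 0.1781 mol.
V = nRT/P = (0.1781 × 8.314 × 272) / (145 × 10³ Pa) = 0.00278 m³ = 2.78 L.

2.78 L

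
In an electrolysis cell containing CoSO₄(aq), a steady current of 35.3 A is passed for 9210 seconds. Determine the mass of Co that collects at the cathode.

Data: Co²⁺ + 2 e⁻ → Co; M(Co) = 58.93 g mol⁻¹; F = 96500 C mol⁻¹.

Q = I·t = 35.30 A × 9210.0 s = 325100 C.
n(e⁻) = Q/F = 325100 / 96500 = 3.369 mol.
Co²⁺ + 2 e⁻ → Co, so n(Co) = n(e⁻)/2 = 1.685 mol.
m = n·M = 1.685 × 58.93 = 99.3 g.

99.3 g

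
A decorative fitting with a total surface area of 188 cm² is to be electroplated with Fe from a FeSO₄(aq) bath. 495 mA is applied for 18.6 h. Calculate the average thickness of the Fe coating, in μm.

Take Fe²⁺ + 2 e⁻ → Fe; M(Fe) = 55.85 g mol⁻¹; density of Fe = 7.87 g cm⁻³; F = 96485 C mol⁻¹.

Q = I·t = 0.4950 × 66960 = 33150 C; n(e⁻) = 0.3435 mol.
n(Fe) = n(e⁻)/2 = 0.1718 mol, so m = 0.1718 × 55.85 = 9.593 g.
Volume = m/ρ = 9.593 / 7.87 = 1.219 cm³.
Thickness = V/A = 1.219 / 188 = 0.00648 cm = 64.8 μm.

64.8 μm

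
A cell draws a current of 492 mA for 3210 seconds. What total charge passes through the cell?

1580 C

Q = I·t = 0.4920 A × 3210.0 s = 1580 C.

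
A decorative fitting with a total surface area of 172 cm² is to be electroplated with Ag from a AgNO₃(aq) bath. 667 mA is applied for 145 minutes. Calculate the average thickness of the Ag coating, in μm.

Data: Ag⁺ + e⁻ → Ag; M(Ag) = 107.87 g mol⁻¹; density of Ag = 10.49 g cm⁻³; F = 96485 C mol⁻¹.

Q = I·t = 0.6670 × 8700.0 = 5803 C; n(e⁻) = 0.06014 mol.
n(Ag) = n(e⁻)/1 = 0.06014 mol, so m = 0.06014 × 107.87 = 6.488 g.
Volume = m/ρ = 6.488 / 10.49 = 0.6185 cm³.
Thickness = V/A = 0.6185 / 172 = 0.00360 cm = 36.0 μm.

36.0 μm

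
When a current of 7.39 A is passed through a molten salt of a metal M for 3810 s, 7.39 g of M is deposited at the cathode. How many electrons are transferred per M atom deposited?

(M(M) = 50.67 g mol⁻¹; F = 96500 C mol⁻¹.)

2

Q = I·t = 7.390 A × 3810.0 s = 28160 C, so n(e⁻) = 28160/96500 = 0.2918 mol.
n(M) deposited = 7.39 / 50.67 = 0.1458 mol.
Electrons per atom = n(e⁻)/n(M) = 0.2918 / 0.1458 = 2.00 ≈ 2, so the ion is M²⁺.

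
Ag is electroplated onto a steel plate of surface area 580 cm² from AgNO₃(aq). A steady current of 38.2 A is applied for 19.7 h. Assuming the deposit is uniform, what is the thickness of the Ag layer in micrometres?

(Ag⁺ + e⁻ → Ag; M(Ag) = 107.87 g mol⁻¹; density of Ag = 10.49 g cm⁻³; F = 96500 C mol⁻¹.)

4980 μm

Q = I·t = 38.20 × 70920 = 2709000 C; n(e⁻) = 28.07 mol.
n(Ag) = n(e⁻)/1 = 28.07 mol, so m = 28.07 × 107.87 = 3028 g.
Volume = m/ρ = 3028 / 10.49 = 288.7 cm³.
Thickness = V/A = 288.7 / 580 = 0.498 cm = 4980 μm.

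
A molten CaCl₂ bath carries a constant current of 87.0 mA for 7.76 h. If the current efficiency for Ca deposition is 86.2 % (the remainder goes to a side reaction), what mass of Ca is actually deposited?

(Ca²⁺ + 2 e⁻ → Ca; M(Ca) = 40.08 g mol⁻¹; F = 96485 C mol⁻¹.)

Q = I·t = 0.08700 × 27936 = 2430 C.
n(e⁻) = 2430/96485 = 0.02519 mol; theoretically n(Ca) = 0.02519/2 = 0.01259 mol, m_theo = 0.5048 g.
At 86.2 % efficiency, m_actual = 0.862 × 0.5048 = 0.435 g.

0.435 g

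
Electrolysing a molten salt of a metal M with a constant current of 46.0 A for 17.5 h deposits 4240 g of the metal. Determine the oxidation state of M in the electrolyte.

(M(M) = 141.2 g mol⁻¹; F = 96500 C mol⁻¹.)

Q = I·t = 46.00 A × 63000 s = 2898000 C, so n(e⁻) = 2898000/96500 = 30.03 mol.
n(M) deposited = 4240 / 141.2 = 30.03 mol.
Electrons per atom = n(e⁻)/n(M) = 30.03 / 30.03 = 1.00 ≈ 1, so the ion is M⁺.

+1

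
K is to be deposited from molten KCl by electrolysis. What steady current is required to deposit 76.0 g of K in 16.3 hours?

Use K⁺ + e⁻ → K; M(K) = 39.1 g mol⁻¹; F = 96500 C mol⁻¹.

3.20 A

n(K) = 76.0 / 39.1 = 1.944 mol.
n(e⁻) = 1 × 1.944 = 1.944 mol.
Q = n(e⁻)·F = 1.944 × 96500 = 187600 C.
I = Q/t = 187600 / 58680 s = 3.20 A.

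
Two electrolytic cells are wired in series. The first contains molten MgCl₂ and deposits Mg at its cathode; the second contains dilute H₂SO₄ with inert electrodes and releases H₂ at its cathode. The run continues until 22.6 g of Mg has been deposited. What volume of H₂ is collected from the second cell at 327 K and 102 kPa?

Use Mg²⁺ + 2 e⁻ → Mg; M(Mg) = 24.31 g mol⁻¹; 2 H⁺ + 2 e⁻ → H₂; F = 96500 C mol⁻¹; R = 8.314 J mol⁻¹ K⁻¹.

24.8 L

n(Mg) = 22.6 / 24.31 = 0.9297 mol, so n(e⁻) = 2 × 0.9297 = 1.859 mol.
The cells are in series, so the same 1.859 mol of electrons passes through the second cell.
2 H⁺ + 2 e⁻ → H₂ — 2 mol e⁻ per mol H₂, so n(H₂) = 1.859/2 = 0.9297 mol.
V = nRT/P = (0.9297 × 8.314 × 327) / (102 × 10³) = 0.0248 m³ = 24.8 L.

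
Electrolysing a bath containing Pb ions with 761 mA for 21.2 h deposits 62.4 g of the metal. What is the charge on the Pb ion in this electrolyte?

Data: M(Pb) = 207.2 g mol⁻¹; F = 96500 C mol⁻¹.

Q = I·t = 0.7610 A × 76320 s = 58080 C, so n(e⁻) = 58080/96500 = 0.6019 mol.
n(Pb) deposited = 62.4 / 207.2 = 0.3012 mol.
Electrons per atom = n(e⁻)/n(Pb) = 0.6019 / 0.3012 = 2.00 ≈ 2, so the ion is Pb²⁺.

+2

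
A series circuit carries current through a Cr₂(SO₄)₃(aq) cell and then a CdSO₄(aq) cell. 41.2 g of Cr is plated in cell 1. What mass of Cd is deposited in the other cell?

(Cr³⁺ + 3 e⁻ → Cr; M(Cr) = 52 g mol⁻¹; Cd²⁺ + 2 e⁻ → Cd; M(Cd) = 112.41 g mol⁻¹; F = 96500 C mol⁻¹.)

134 g

n(Cr) = 41.2 / 52 = 0.7923 mol.
Since Cr³⁺ + 3 e⁻ → Cr, n(e⁻) passed = 3 × 0.7923 = 2.377 mol.
Cells in series carry the same charge, so the same 2.377 mol of electrons passes through cell 2.
Cd²⁺ + 2 e⁻ → Cd, so n(Cd) = 2.377 / 2 = 1.188 mol.
m(Cd) = 1.188 × 112.41 = 134 g.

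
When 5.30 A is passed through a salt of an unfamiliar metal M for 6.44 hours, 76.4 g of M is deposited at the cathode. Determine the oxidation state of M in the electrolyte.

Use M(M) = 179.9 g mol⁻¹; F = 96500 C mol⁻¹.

Q = I·t = 5.300 A × 23184 s = 122900 C, so n(e⁻) = 122900/96500 = 1.273 mol.
n(M) deposited = 76.4 / 179.9 = 0.4247 mol.
Electrons per atom = n(e⁻)/n(M) = 1.273 / 0.4247 = 3.00 ≈ 3, so the ion is M³⁺.

+3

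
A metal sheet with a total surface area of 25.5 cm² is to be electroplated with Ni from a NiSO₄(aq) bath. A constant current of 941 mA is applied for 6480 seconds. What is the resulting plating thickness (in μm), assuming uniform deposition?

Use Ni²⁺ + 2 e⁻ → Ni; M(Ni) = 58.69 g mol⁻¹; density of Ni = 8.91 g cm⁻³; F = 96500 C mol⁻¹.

Q = I·t = 0.9410 × 6480.0 = 6098 C; n(e⁻) = 0.06319 mol.
n(Ni) = n(e⁻)/2 = 0.03159 mol, so m = 0.03159 × 58.69 = 1.854 g.
Volume = m/ρ = 1.854 / 8.91 = 0.2081 cm³.
Thickness = V/A = 0.2081 / 25.5 = 0.00816 cm = 81.6 μm.

81.6 μm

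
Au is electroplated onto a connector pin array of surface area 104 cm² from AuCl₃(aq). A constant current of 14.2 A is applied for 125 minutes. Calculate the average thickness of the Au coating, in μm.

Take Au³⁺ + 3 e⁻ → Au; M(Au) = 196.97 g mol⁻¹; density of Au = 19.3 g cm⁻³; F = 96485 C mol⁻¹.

Q = I·t = 14.20 × 7500.0 = 106500 C; n(e⁻) = 1.104 mol.
n(Au) = n(e⁻)/3 = 0.3679 mol, so m = 0.3679 × 196.97 = 72.47 g.
Volume = m/ρ = 72.47 / 19.3 = 3.755 cm³.
Thickness = V/A = 3.755 / 104 = 0.0361 cm = 361 μm.

361 μm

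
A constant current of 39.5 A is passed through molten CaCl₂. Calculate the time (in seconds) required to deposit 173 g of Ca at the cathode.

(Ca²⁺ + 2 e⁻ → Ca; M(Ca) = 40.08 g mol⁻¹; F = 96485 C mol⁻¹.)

21100 s

n(Ca) = m/M = 173 / 40.08 = 4.316 mol.
Each Ca atom requires 2 electrons, so n(e⁻) = 2 × 4.316 = 8.633 mol.
Q = n(e⁻)·F = 8.633 × 96485 = 832900 C.
t = Q/I = 832900 / 39.50 A = 21090 s.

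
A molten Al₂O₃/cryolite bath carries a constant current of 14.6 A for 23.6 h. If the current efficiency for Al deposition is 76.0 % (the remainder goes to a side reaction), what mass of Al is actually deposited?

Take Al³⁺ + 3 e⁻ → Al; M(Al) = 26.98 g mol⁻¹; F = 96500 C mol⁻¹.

87.9 g

Q = I·t = 14.60 × 84960 = 1240000 C.
n(e⁻) = 1240000/96500 = 12.85 mol; theoretically n(Al) = 12.85/3 = 4.285 mol, m_theo = 115.6 g.
At 76.0 % efficiency, m_actual = 0.760 × 115.6 = 87.9 g.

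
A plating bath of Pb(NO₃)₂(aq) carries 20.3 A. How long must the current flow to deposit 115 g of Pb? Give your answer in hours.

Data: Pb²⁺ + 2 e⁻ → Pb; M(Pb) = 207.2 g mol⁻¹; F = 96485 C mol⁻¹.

n(Pb) = m/M = 115 / 207.2 = 0.5550 mol.
Each Pb atom requires 2 electrons, so n(e⁻) = 2 × 0.5550 = 1.110 mol.
Q = n(e⁻)·F = 1.110 × 96485 = 107100 C.
t = Q/I = 107100 / 20.30 A = 5276 s = 1.47 h.

1.47 h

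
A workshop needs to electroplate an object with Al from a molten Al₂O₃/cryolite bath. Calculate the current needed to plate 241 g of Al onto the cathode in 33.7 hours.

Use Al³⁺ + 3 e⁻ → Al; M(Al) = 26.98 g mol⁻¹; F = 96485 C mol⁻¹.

21.3 A

n(Al) = 241 / 26.98 = 8.933 mol.
n(e⁻) = 3 × 8.933 = 26.80 mol.
Q = n(e⁻)·F = 26.80 × 96485 = 2586000 C.
I = Q/t = 2586000 / 121320 s = 21.3 A.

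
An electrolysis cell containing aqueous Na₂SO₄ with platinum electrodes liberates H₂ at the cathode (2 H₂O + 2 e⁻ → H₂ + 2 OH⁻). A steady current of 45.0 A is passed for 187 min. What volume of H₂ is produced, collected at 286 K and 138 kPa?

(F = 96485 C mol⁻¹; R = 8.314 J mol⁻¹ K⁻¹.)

45.1 L

Q = I·t = 45.00 A × 11220 s = 504900 C.
n(e⁻) = Q/F = 504900 / 96485 = 5.233 mol.
2 electrons are transferred per H₂ molecule, so n(H₂) = 5.233 / 2 = 2.616 mol.
V = nRT/P = (2.616 × 8.314 × 286) / (138 × 10³ Pa) = 0.0451 m³ = 45.1 L.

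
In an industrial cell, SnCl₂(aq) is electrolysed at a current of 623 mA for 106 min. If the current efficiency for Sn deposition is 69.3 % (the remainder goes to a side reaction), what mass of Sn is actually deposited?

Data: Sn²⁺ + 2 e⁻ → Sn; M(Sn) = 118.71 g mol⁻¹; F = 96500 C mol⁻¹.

1.69 g

Q = I·t = 0.6230 × 6360.0 = 3962 C.
n(e⁻) = 3962/96500 = 0.04106 mol; theoretically n(Sn) = 0.04106/2 = 0.02053 mol, m_theo = 2.437 g.
At 69.3 % efficiency, m_actual = 0.693 × 2.437 = 1.69 g.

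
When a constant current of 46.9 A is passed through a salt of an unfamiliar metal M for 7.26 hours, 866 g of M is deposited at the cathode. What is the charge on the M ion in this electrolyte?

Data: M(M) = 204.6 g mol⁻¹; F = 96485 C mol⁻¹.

+3

Q = I·t = 46.90 A × 26136 s = 1226000 C, so n(e⁻) = 1226000/96485 = 12.70 mol.
n(M) deposited = 866 / 204.6 = 4.233 mol.
Electrons per atom = n(e⁻)/n(M) = 12.70 / 4.233 = 3.00 ≈ 3, so the ion is M³⁺.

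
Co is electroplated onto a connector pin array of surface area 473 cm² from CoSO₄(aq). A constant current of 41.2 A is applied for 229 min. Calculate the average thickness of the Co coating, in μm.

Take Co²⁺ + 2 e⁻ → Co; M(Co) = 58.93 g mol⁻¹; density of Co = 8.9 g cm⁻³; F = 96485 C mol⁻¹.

411 μm

Q = I·t = 41.20 × 13740 = 566100 C; n(e⁻) = 5.867 mol.
n(Co) = n(e⁻)/2 = 2.934 mol, so m = 2.934 × 58.93 = 172.9 g.
Volume = m/ρ = 172.9 / 8.9 = 19.42 cm³.
Thickness = V/A = 19.42 / 473 = 0.0411 cm = 411 μm.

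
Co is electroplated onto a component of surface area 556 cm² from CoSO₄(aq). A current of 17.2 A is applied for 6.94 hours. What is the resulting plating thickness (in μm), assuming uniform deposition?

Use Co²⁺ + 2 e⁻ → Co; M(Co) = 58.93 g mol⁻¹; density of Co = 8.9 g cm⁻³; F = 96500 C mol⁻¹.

265 μm

Q = I·t = 17.20 × 24984 = 429700 C; n(e⁻) = 4.453 mol.
n(Co) = n(e⁻)/2 = 2.227 mol, so m = 2.227 × 58.93 = 131.2 g.
Volume = m/ρ = 131.2 / 8.9 = 14.74 cm³.
Thickness = V/A = 14.74 / 556 = 0.0265 cm = 265 μm.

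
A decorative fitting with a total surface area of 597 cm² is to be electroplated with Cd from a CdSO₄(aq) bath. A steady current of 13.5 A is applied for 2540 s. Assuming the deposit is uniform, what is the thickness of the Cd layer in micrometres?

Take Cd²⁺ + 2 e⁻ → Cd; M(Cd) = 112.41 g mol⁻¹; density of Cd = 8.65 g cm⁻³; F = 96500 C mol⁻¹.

Q = I·t = 13.50 × 2540.0 = 34290 C; n(e⁻) = 0.3553 mol.
n(Cd) = n(e⁻)/2 = 0.1777 mol, so m = 0.1777 × 112.41 = 19.97 g.
Volume = m/ρ = 19.97 / 8.65 = 2.309 cm³.
Thickness = V/A = 2.309 / 597 = 0.00387 cm = 38.7 μm.

38.7 μm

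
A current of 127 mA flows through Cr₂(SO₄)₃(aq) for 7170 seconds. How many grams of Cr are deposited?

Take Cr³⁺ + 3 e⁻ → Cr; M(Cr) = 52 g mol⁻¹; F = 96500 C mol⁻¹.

0.164 g

Q = I·t = 0.1270 A × 7170.0 s = 910.6 C.
n(e⁻) = Q/F = 910.6 / 96500 = 0.009436 mol.
Cr³⁺ + 3 e⁻ → Cr, so n(Cr) = n(e⁻)/3 = 0.003145 mol.
m = n·M = 0.003145 × 52 = 0.164 g.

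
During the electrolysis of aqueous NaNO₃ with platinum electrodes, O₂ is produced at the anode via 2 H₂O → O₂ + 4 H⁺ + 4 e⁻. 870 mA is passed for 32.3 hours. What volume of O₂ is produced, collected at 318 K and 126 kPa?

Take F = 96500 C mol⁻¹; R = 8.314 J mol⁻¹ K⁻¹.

5.50 L

Q = I·t = 0.8700 A × 116280 s = 101200 C.
n(e⁻) = Q/F = 101200 / 96500 = 1.048 mol.
4 electrons are transferred per O₂ molecule, so n(O₂) = 1.048 / 4 = 0.2621 mol.
V = nRT/P = (0.2621 × 8.314 × 318) / (126 × 10³ Pa) = 0.00550 m³ = 5.50 L.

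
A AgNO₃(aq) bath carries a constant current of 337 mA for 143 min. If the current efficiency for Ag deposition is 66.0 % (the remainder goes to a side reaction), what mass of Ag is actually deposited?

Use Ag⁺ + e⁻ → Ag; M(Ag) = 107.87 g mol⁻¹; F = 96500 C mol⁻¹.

2.13 g

Q = I·t = 0.3370 × 8580.0 = 2891 C.
n(e⁻) = 2891/96500 = 0.02996 mol; theoretically n(Ag) = 0.02996/1 = 0.02996 mol, m_theo = 3.232 g.
At 66.0 % efficiency, m_actual = 0.660 × 3.232 = 2.13 g.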